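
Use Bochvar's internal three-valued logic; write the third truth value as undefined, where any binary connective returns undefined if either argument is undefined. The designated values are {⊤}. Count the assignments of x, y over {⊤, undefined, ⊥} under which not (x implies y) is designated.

Designated under: (x=⊤, y=⊥).

1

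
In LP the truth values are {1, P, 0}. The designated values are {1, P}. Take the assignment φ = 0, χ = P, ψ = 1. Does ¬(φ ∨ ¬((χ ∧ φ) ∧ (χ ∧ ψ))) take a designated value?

No

χ ∧ φ = P ∧ 0 = 0
χ ∧ ψ = P ∧ 1 = P
(χ ∧ φ) ∧ (χ ∧ ψ) = 0 ∧ P = 0
¬((χ ∧ φ) ∧ (χ ∧ ψ)) = ¬0 = 1
φ ∨ ¬((χ ∧ φ) ∧ (χ ∧ ψ)) = 0 ∨ 1 = 1
¬(φ ∨ ¬((χ ∧ φ) ∧ (χ ∧ ψ))) = ¬1 = 0
0 ∉ {1, P}.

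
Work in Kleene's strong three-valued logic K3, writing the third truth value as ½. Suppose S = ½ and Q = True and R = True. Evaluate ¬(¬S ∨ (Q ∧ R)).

False

¬S = ¬½ = ½
Q ∧ R = True ∧ True = True
¬S ∨ (Q ∧ R) = ½ ∨ True = True
¬(¬S ∨ (Q ∧ R)) = ¬True = False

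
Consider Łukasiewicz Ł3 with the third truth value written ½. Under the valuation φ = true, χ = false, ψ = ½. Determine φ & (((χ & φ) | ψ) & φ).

½

χ & φ = false & true = false
(χ & φ) | ψ = false | ½ = ½
((χ & φ) | ψ) & φ = ½ & true = ½
φ & (((χ & φ) | ψ) & φ) = true & ½ = ½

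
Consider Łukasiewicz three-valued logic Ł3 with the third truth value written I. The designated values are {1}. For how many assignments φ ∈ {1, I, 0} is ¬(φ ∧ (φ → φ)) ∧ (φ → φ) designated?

1

φ=1: 0 ·
φ=I: I ·
φ=0: 1 ✓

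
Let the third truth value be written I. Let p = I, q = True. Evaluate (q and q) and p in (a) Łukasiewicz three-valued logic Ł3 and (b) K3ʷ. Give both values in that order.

In Łukasiewicz three-valued logic Ł3: q and q = True and True = True
(q and q) and p = True and I = I
In K3ʷ: q and q = True and True = True
(q and q) and p = True and I = I

I; I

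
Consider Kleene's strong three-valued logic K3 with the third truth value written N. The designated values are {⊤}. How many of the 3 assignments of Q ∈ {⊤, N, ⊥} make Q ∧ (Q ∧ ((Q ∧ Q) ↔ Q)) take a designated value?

Q=⊤: ⊤ ✓
Q=N: N ·
Q=⊥: ⊥ ·

1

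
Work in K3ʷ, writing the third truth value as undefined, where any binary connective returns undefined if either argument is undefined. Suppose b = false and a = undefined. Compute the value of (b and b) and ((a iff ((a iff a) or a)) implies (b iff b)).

b and b = false and false = false
a iff a = undefined iff undefined = undefined
(a iff a) or a = undefined or undefined = undefined
a iff ((a iff a) or a) = undefined iff undefined = undefined
b iff b = false iff false = true
(a iff ((a iff a) or a)) implies (b iff b) = undefined implies true = undefined  [any arg is the third value ⇒ result is the third value]
(b and b) and ((a iff ((a iff a) or a)) implies (b iff b)) = false and undefined = undefined

undefined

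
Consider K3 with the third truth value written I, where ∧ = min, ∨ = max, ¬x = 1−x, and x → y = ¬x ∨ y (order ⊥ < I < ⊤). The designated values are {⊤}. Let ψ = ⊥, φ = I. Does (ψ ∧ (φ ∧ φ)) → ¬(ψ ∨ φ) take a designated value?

Yes

φ ∧ φ = I ∧ I = I
ψ ∧ (φ ∧ φ) = ⊥ ∧ I = ⊥
ψ ∨ φ = ⊥ ∨ I = I
¬(ψ ∨ φ) = ¬I = I
(ψ ∧ (φ ∧ φ)) → ¬(ψ ∨ φ) = ⊥ → I = ⊤  [¬⊥ ∨ I]
⊤ ∈ {⊤}.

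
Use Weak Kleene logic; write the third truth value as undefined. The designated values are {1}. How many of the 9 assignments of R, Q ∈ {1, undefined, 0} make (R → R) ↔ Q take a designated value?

Designated under: (R=1, Q=1); (R=0, Q=1).

2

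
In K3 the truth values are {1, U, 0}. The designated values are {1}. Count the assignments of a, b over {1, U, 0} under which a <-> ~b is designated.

2

Designated under: (a=1, b=0); (a=0, b=1).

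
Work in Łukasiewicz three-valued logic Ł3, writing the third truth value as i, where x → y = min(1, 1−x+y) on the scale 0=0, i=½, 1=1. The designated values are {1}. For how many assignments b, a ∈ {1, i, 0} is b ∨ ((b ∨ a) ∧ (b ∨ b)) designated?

3

Designated under: (b=1, a=1); (b=1, a=i); (b=1, a=0).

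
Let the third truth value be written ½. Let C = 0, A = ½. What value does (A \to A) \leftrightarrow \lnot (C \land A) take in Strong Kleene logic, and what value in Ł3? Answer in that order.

½; 1

In Strong Kleene logic: A \to A = ½ \to ½ = ½  [\lnot ½ \lor ½]
C \land A = 0 \land ½ = 0
\lnot (C \land A) = \lnot 0 = 1
(A \to A) \leftrightarrow \lnot (C \land A) = ½ \leftrightarrow 1 = ½
In Ł3: A \to A = ½ \to ½ = 1
C \land A = 0 \land ½ = 0
\lnot (C \land A) = \lnot 0 = 1
(A \to A) \leftrightarrow \lnot (C \land A) = 1 \leftrightarrow 1 = 1
They differ because Strong Kleene logic and Ł3 treat ½ differently under implication.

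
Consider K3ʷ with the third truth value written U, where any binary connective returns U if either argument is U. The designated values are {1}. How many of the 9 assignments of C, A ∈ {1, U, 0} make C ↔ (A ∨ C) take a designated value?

3

Designated under: (C=1, A=1); (C=1, A=0); (C=0, A=0).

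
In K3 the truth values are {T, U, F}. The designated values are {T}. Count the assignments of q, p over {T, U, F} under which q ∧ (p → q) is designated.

Designated under: (q=T, p=T); (q=T, p=U); (q=T, p=F).

3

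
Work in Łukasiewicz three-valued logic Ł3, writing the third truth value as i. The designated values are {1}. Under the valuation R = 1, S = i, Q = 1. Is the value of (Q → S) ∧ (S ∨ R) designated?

No

Q → S = 1 → i = i
S ∨ R = i ∨ 1 = 1
(Q → S) ∧ (S ∨ R) = i ∧ 1 = i
i ∉ {1}.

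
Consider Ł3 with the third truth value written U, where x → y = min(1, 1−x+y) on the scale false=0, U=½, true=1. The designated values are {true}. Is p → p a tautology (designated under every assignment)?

Yes

Every assignment of p over {true, U, false} gives a value in {true}.
In particular, with p=U: p → p = true.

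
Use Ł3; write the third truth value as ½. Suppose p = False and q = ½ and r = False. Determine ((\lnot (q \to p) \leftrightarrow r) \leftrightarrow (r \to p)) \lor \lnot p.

True

q \to p = ½ \to False = ½  [min(1, 1−½+0)]
\lnot (q \to p) = \lnot ½ = ½
\lnot (q \to p) \leftrightarrow r = ½ \leftrightarrow False = ½
r \to p = False \to False = True
(\lnot (q \to p) \leftrightarrow r) \leftrightarrow (r \to p) = ½ \leftrightarrow True = ½
\lnot p = \lnot False = True
((\lnot (q \to p) \leftrightarrow r) \leftrightarrow (r \to p)) \lor \lnot p = ½ \lor True = True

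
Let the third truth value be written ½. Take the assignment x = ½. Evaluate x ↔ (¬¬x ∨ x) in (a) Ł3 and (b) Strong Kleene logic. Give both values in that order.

⊤; ½

In Ł3: ¬x = ¬½ = ½
¬¬x = ¬½ = ½
¬¬x ∨ x = ½ ∨ ½ = ½
x ↔ (¬¬x ∨ x) = ½ ↔ ½ = ⊤  [1 − |½−½|]
In Strong Kleene logic: ¬x = ¬½ = ½
¬¬x = ¬½ = ½
¬¬x ∨ x = ½ ∨ ½ = ½
x ↔ (¬¬x ∨ x) = ½ ↔ ½ = ½
They differ because Ł3 and Strong Kleene logic treat ½ differently under implication.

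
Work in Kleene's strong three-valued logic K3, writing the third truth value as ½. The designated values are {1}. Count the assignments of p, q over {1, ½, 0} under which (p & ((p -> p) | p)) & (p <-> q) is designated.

Designated under: (p=1, q=1).

1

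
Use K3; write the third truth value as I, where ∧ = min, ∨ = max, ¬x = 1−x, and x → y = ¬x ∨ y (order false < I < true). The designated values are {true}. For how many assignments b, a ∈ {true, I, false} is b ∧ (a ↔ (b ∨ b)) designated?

Designated under: (b=true, a=true).

1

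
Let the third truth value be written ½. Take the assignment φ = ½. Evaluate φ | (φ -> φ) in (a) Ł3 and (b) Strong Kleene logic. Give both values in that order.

In Ł3: φ -> φ = ½ -> ½ = ⊤  [min(1, 1−½+½)]
φ | (φ -> φ) = ½ | ⊤ = ⊤
In Strong Kleene logic: φ -> φ = ½ -> ½ = ½  [~½ | ½]
φ | (φ -> φ) = ½ | ½ = ½
They differ because Ł3 and Strong Kleene logic treat ½ differently under implication.

⊤; ½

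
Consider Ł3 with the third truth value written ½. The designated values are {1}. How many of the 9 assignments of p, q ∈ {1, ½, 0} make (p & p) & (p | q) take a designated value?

Designated under: (p=1, q=1); (p=1, q=½); (p=1, q=0).

3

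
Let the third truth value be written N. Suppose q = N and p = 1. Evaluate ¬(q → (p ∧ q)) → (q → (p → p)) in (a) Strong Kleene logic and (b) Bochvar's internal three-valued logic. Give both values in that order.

In Strong Kleene logic: p ∧ q = 1 ∧ N = N
q → (p ∧ q) = N → N = N  [¬N ∨ N]
¬(q → (p ∧ q)) = ¬N = N
p → p = 1 → 1 = 1
q → (p → p) = N → 1 = 1
¬(q → (p ∧ q)) → (q → (p → p)) = N → 1 = 1
In Bochvar's internal three-valued logic: p ∧ q = 1 ∧ N = N
q → (p ∧ q) = N → N = N  [any arg is the third value ⇒ result is the third value]
¬(q → (p ∧ q)) = ¬N = N
p → p = 1 → 1 = 1
q → (p → p) = N → 1 = N
¬(q → (p ∧ q)) → (q → (p → p)) = N → N = N
They differ because Strong Kleene logic and Bochvar's internal three-valued logic treat N differently under the binary connectives.

1; N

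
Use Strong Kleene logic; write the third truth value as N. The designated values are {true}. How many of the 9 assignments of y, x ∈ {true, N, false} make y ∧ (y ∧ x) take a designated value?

1

Designated under: (y=true, x=true).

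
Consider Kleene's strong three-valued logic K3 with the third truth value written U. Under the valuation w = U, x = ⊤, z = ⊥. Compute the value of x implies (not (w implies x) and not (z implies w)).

⊥

w implies x = U implies ⊤ = ⊤
not (w implies x) = not ⊤ = ⊥
z implies w = ⊥ implies U = ⊤
not (z implies w) = not ⊤ = ⊥
not (w implies x) and not (z implies w) = ⊥ and ⊥ = ⊥
x implies (not (w implies x) and not (z implies w)) = ⊤ implies ⊥ = ⊥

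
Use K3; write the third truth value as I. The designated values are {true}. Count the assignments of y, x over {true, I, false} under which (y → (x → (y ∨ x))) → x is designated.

3

Designated under: (y=true, x=true); (y=I, x=true); (y=false, x=true).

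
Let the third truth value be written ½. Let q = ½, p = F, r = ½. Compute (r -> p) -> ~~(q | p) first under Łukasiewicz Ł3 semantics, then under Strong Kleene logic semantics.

T; ½

In Łukasiewicz Ł3: r -> p = ½ -> F = ½  [min(1, 1−½+0)]
q | p = ½ | F = ½
~(q | p) = ~½ = ½
~~(q | p) = ~½ = ½
(r -> p) -> ~~(q | p) = ½ -> ½ = T
In Strong Kleene logic: r -> p = ½ -> F = ½  [~½ | F]
q | p = ½ | F = ½
~(q | p) = ~½ = ½
~~(q | p) = ~½ = ½
(r -> p) -> ~~(q | p) = ½ -> ½ = ½
They differ because Łukasiewicz Ł3 and Strong Kleene logic treat ½ differently under implication.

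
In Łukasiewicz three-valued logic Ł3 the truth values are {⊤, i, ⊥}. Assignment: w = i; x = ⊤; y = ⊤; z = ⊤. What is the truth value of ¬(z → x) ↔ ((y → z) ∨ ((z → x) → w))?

z → x = ⊤ → ⊤ = ⊤
¬(z → x) = ¬⊤ = ⊥
y → z = ⊤ → ⊤ = ⊤
z → x = ⊤ → ⊤ = ⊤
(z → x) → w = ⊤ → i = i  [min(1, 1−1+½)]
(y → z) ∨ ((z → x) → w) = ⊤ ∨ i = ⊤
¬(z → x) ↔ ((y → z) ∨ ((z → x) → w)) = ⊥ ↔ ⊤ = ⊥

⊥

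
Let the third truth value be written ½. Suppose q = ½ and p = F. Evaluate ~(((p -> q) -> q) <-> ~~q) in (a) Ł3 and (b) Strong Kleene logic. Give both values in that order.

F; ½

In Ł3: p -> q = F -> ½ = T  [min(1, 1−0+½)]
(p -> q) -> q = T -> ½ = ½
~q = ~½ = ½
~~q = ~½ = ½
((p -> q) -> q) <-> ~~q = ½ <-> ½ = T
~(((p -> q) -> q) <-> ~~q) = ~T = F
In Strong Kleene logic: p -> q = F -> ½ = T  [~F | ½]
(p -> q) -> q = T -> ½ = ½
~q = ~½ = ½
~~q = ~½ = ½
((p -> q) -> q) <-> ~~q = ½ <-> ½ = ½
~(((p -> q) -> q) <-> ~~q) = ~½ = ½
They differ because Ł3 and Strong Kleene logic treat ½ differently under implication.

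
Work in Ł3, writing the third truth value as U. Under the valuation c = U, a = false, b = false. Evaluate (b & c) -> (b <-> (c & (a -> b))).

b & c = false & U = false
a -> b = false -> false = true
c & (a -> b) = U & true = U
b <-> (c & (a -> b)) = false <-> U = U  [1 − |0−½|]
(b & c) -> (b <-> (c & (a -> b))) = false -> U = true

true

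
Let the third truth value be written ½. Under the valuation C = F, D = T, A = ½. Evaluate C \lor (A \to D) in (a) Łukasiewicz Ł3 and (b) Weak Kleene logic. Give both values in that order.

T; ½

In Łukasiewicz Ł3: A \to D = ½ \to T = T  [min(1, 1−½+1)]
C \lor (A \to D) = F \lor T = T
In Weak Kleene logic: A \to D = ½ \to T = ½  [any arg is the third value ⇒ result is the third value]
C \lor (A \to D) = F \lor ½ = ½
They differ because Łukasiewicz Ł3 and Weak Kleene logic treat ½ differently under the binary connectives.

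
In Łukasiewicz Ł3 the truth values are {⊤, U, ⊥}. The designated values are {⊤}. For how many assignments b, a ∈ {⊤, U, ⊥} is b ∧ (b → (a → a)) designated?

Designated under: (b=⊤, a=⊤); (b=⊤, a=U); (b=⊤, a=⊥).

3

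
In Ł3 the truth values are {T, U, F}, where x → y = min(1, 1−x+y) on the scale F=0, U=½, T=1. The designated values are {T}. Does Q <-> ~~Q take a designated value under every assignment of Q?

Yes

Every assignment of Q over {T, U, F} gives a value in {T}.
In particular, with Q=U: Q <-> ~~Q = T.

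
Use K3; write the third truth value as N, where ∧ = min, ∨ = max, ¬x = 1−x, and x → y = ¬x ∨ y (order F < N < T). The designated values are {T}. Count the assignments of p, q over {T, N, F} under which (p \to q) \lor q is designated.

Of the 9 assignments, 5 give a value in {T}.

5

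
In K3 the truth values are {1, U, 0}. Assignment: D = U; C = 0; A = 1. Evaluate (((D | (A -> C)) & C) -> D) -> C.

A -> C = 1 -> 0 = 0
D | (A -> C) = U | 0 = U
(D | (A -> C)) & C = U & 0 = 0
((D | (A -> C)) & C) -> D = 0 -> U = 1  [~0 | U]
(((D | (A -> C)) & C) -> D) -> C = 1 -> 0 = 0

0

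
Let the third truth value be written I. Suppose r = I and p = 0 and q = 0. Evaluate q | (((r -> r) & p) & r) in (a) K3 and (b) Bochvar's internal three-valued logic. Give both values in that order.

0; I

In K3: r -> r = I -> I = I  [~I | I]
(r -> r) & p = I & 0 = 0
((r -> r) & p) & r = 0 & I = 0
q | (((r -> r) & p) & r) = 0 | 0 = 0
In Bochvar's internal three-valued logic: r -> r = I -> I = I  [any arg is the third value ⇒ result is the third value]
(r -> r) & p = I & 0 = I
((r -> r) & p) & r = I & I = I
q | (((r -> r) & p) & r) = 0 | I = I
They differ because K3 and Bochvar's internal three-valued logic treat I differently under the binary connectives.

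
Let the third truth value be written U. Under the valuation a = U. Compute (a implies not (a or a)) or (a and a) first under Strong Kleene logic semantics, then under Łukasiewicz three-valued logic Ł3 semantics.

In Strong Kleene logic: a or a = U or U = U
not (a or a) = not U = U
a implies not (a or a) = U implies U = U
a and a = U and U = U
(a implies not (a or a)) or (a and a) = U or U = U
In Łukasiewicz three-valued logic Ł3: a or a = U or U = U
not (a or a) = not U = U
a implies not (a or a) = U implies U = True  [min(1, 1−½+½)]
a and a = U and U = U
(a implies not (a or a)) or (a and a) = True or U = True
They differ because Strong Kleene logic and Łukasiewicz three-valued logic Ł3 treat U differently under implication.

U; True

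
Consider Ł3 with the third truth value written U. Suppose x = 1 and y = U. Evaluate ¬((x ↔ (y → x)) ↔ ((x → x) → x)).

y → x = U → 1 = 1  [min(1, 1−½+1)]
x ↔ (y → x) = 1 ↔ 1 = 1
x → x = 1 → 1 = 1
(x → x) → x = 1 → 1 = 1
(x ↔ (y → x)) ↔ ((x → x) → x) = 1 ↔ 1 = 1
¬((x ↔ (y → x)) ↔ ((x → x) → x)) = ¬1 = 0

0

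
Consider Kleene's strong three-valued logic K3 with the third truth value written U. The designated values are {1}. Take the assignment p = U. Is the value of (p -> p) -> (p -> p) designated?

No

p -> p = U -> U = U  [~U | U]
p -> p = U -> U = U
(p -> p) -> (p -> p) = U -> U = U
U ∉ {1}.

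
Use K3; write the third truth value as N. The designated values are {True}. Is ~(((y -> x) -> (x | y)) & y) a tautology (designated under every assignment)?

Countermodel: y=True, x=True gives False, which is not designated.

No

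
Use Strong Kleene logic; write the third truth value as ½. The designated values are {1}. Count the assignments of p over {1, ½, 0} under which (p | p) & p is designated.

p=1: 1 ✓
p=½: ½ ·
p=0: 0 ·

1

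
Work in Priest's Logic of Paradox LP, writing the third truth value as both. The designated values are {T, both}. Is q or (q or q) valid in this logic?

No

Countermodel: q=F gives F, which is not designated.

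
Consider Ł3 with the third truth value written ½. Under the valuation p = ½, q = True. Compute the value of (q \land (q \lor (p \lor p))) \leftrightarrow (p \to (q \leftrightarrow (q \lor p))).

p \lor p = ½ \lor ½ = ½
q \lor (p \lor p) = True \lor ½ = True
q \land (q \lor (p \lor p)) = True \land True = True
q \lor p = True \lor ½ = True
q \leftrightarrow (q \lor p) = True \leftrightarrow True = True
p \to (q \leftrightarrow (q \lor p)) = ½ \to True = True
(q \land (q \lor (p \lor p))) \leftrightarrow (p \to (q \leftrightarrow (q \lor p))) = True \leftrightarrow True = True

True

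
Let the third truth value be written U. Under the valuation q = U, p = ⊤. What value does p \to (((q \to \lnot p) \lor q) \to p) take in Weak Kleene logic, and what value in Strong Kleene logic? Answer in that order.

U; ⊤

In Weak Kleene logic: \lnot p = \lnot ⊤ = ⊥
q \to \lnot p = U \to ⊥ = U
(q \to \lnot p) \lor q = U \lor U = U
((q \to \lnot p) \lor q) \to p = U \to ⊤ = U
p \to (((q \to \lnot p) \lor q) \to p) = ⊤ \to U = U
In Strong Kleene logic: \lnot p = \lnot ⊤ = ⊥
q \to \lnot p = U \to ⊥ = U
(q \to \lnot p) \lor q = U \lor U = U
((q \to \lnot p) \lor q) \to p = U \to ⊤ = ⊤
p \to (((q \to \lnot p) \lor q) \to p) = ⊤ \to ⊤ = ⊤
They differ because Weak Kleene logic and Strong Kleene logic treat U differently under the binary connectives.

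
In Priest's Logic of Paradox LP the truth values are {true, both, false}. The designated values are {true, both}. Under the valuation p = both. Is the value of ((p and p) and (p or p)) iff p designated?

Yes

p and p = both and both = both
p or p = both or both = both
(p and p) and (p or p) = both and both = both
((p and p) and (p or p)) iff p = both iff both = both
both ∈ {true, both}.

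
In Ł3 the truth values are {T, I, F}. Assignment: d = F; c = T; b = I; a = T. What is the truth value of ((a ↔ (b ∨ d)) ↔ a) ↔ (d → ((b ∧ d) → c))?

b ∨ d = I ∨ F = I
a ↔ (b ∨ d) = T ↔ I = I  [1 − |1−½|]
(a ↔ (b ∨ d)) ↔ a = I ↔ T = I
b ∧ d = I ∧ F = F
(b ∧ d) → c = F → T = T
d → ((b ∧ d) → c) = F → T = T
((a ↔ (b ∨ d)) ↔ a) ↔ (d → ((b ∧ d) → c)) = I ↔ T = I

I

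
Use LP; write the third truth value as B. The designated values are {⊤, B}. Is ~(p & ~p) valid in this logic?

Yes

Every assignment of p over {⊤, B, ⊥} gives a value in {⊤, B}.
In particular, with p=B: ~(p & ~p) = B.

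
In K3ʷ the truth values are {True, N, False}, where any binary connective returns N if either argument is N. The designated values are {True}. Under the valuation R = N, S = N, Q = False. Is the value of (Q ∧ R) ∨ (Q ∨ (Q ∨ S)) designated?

Q ∧ R = False ∧ N = N
Q ∨ S = False ∨ N = N
Q ∨ (Q ∨ S) = False ∨ N = N
(Q ∧ R) ∨ (Q ∨ (Q ∨ S)) = N ∨ N = N
N ∉ {True}.

No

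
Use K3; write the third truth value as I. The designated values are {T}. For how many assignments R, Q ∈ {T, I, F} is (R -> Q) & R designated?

1

Designated under: (R=T, Q=T).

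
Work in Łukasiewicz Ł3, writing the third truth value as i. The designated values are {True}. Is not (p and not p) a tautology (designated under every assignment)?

No

Countermodel: p=i gives i, which is not designated.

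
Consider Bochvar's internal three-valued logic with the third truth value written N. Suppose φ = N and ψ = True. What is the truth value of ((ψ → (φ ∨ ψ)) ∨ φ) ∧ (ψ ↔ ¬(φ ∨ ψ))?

φ ∨ ψ = N ∨ True = N
ψ → (φ ∨ ψ) = True → N = N
(ψ → (φ ∨ ψ)) ∨ φ = N ∨ N = N
φ ∨ ψ = N ∨ True = N
¬(φ ∨ ψ) = ¬N = N
ψ ↔ ¬(φ ∨ ψ) = True ↔ N = N
((ψ → (φ ∨ ψ)) ∨ φ) ∧ (ψ ↔ ¬(φ ∨ ψ)) = N ∧ N = N

N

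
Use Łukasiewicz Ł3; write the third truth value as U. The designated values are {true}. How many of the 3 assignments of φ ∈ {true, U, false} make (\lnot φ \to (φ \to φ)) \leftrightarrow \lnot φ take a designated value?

φ=true: false ·
φ=U: U ·
φ=false: true ✓

1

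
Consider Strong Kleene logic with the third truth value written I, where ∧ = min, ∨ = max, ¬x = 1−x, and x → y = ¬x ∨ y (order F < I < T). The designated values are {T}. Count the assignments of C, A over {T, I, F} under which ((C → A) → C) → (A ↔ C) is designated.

Designated under: (C=T, A=T); (C=F, A=T); (C=F, A=I); (C=F, A=F).

4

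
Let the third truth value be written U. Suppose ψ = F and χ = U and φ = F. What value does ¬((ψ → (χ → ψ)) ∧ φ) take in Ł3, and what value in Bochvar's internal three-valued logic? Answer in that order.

In Ł3: χ → ψ = U → F = U  [min(1, 1−½+0)]
ψ → (χ → ψ) = F → U = T
(ψ → (χ → ψ)) ∧ φ = T ∧ F = F
¬((ψ → (χ → ψ)) ∧ φ) = ¬F = T
In Bochvar's internal three-valued logic: χ → ψ = U → F = U  [any arg is the third value ⇒ result is the third value]
ψ → (χ → ψ) = F → U = U
(ψ → (χ → ψ)) ∧ φ = U ∧ F = U
¬((ψ → (χ → ψ)) ∧ φ) = ¬U = U
They differ because Ł3 and Bochvar's internal three-valued logic treat U differently under the binary connectives.

T; U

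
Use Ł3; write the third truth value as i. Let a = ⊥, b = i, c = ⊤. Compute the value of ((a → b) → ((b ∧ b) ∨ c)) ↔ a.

a → b = ⊥ → i = ⊤
b ∧ b = i ∧ i = i
(b ∧ b) ∨ c = i ∨ ⊤ = ⊤
(a → b) → ((b ∧ b) ∨ c) = ⊤ → ⊤ = ⊤
((a → b) → ((b ∧ b) ∨ c)) ↔ a = ⊤ ↔ ⊥ = ⊥

⊥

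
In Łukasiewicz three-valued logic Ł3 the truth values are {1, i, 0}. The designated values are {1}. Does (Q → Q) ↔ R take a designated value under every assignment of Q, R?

Countermodel: Q=1, R=i gives i, which is not designated.

No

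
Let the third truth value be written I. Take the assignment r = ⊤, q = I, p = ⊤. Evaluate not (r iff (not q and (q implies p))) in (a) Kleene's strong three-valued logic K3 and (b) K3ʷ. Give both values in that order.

I; I

In Kleene's strong three-valued logic K3: not q = not I = I
q implies p = I implies ⊤ = ⊤  [not I or ⊤]
not q and (q implies p) = I and ⊤ = I
r iff (not q and (q implies p)) = ⊤ iff I = I
not (r iff (not q and (q implies p))) = not I = I
In K3ʷ: not q = not I = I
q implies p = I implies ⊤ = I
not q and (q implies p) = I and I = I
r iff (not q and (q implies p)) = ⊤ iff I = I
not (r iff (not q and (q implies p))) = not I = I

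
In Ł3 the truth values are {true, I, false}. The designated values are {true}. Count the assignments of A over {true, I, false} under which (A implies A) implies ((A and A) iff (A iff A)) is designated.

1

A=true: true ✓
A=I: I ·
A=false: false ·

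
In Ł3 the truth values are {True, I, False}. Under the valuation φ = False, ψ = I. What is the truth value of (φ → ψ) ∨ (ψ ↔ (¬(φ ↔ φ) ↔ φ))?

True

φ → ψ = False → I = True  [min(1, 1−0+½)]
φ ↔ φ = False ↔ False = True
¬(φ ↔ φ) = ¬True = False
¬(φ ↔ φ) ↔ φ = False ↔ False = True
ψ ↔ (¬(φ ↔ φ) ↔ φ) = I ↔ True = I
(φ → ψ) ∨ (ψ ↔ (¬(φ ↔ φ) ↔ φ)) = True ∨ I = True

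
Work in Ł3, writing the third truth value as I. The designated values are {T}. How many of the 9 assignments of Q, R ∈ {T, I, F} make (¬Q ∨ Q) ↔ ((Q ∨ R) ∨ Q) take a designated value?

Of the 9 assignments, 6 give a value in {T}.

6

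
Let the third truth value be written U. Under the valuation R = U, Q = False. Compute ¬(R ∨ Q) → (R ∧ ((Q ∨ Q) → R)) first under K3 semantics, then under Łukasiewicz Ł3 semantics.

U; True

In K3: R ∨ Q = U ∨ False = U
¬(R ∨ Q) = ¬U = U
Q ∨ Q = False ∨ False = False
(Q ∨ Q) → R = False → U = True  [¬False ∨ U]
R ∧ ((Q ∨ Q) → R) = U ∧ True = U
¬(R ∨ Q) → (R ∧ ((Q ∨ Q) → R)) = U → U = U
In Łukasiewicz Ł3: R ∨ Q = U ∨ False = U
¬(R ∨ Q) = ¬U = U
Q ∨ Q = False ∨ False = False
(Q ∨ Q) → R = False → U = True  [min(1, 1−0+½)]
R ∧ ((Q ∨ Q) → R) = U ∧ True = U
¬(R ∨ Q) → (R ∧ ((Q ∨ Q) → R)) = U → U = True
They differ because K3 and Łukasiewicz Ł3 treat U differently under implication.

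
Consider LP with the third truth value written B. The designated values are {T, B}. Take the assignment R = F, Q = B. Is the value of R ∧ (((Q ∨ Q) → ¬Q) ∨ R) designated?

No

Q ∨ Q = B ∨ B = B
¬Q = ¬B = B
(Q ∨ Q) → ¬Q = B → B = B  [¬B ∨ B]
((Q ∨ Q) → ¬Q) ∨ R = B ∨ F = B
R ∧ (((Q ∨ Q) → ¬Q) ∨ R) = F ∧ B = F
F ∉ {T, B}.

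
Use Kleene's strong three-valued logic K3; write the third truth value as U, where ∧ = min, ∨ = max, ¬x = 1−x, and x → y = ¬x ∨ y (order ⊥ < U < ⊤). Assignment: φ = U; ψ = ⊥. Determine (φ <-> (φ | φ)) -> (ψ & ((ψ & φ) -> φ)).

U

φ | φ = U | U = U
φ <-> (φ | φ) = U <-> U = U
ψ & φ = ⊥ & U = ⊥
(ψ & φ) -> φ = ⊥ -> U = ⊤  [~⊥ | U]
ψ & ((ψ & φ) -> φ) = ⊥ & ⊤ = ⊥
(φ <-> (φ | φ)) -> (ψ & ((ψ & φ) -> φ)) = U -> ⊥ = U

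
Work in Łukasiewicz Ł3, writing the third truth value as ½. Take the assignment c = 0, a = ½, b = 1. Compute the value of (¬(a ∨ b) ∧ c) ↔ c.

a ∨ b = ½ ∨ 1 = 1
¬(a ∨ b) = ¬1 = 0
¬(a ∨ b) ∧ c = 0 ∧ 0 = 0
(¬(a ∨ b) ∧ c) ↔ c = 0 ↔ 0 = 1

1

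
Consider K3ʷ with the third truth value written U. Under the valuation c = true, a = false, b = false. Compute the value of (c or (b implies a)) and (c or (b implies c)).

b implies a = false implies false = true
c or (b implies a) = true or true = true
b implies c = false implies true = true
c or (b implies c) = true or true = true
(c or (b implies a)) and (c or (b implies c)) = true and true = true

true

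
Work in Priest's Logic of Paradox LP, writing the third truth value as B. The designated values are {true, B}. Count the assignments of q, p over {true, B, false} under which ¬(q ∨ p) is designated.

4

Designated under: (q=B, p=B); (q=B, p=false); (q=false, p=B); (q=false, p=false).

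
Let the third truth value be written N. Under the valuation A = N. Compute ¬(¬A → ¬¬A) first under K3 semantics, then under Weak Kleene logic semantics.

N; N

In K3: ¬A = ¬N = N
¬A = ¬N = N
¬¬A = ¬N = N
¬A → ¬¬A = N → N = N  [¬N ∨ N]
¬(¬A → ¬¬A) = ¬N = N
In Weak Kleene logic: ¬A = ¬N = N
¬A = ¬N = N
¬¬A = ¬N = N
¬A → ¬¬A = N → N = N  [any arg is the third value ⇒ result is the third value]
¬(¬A → ¬¬A) = ¬N = N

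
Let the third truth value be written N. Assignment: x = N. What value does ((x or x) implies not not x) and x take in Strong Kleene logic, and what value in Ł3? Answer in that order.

N; N

In Strong Kleene logic: x or x = N or N = N
not x = not N = N
not not x = not N = N
(x or x) implies not not x = N implies N = N
((x or x) implies not not x) and x = N and N = N
In Ł3: x or x = N or N = N
not x = not N = N
not not x = not N = N
(x or x) implies not not x = N implies N = true  [min(1, 1−½+½)]
((x or x) implies not not x) and x = true and N = N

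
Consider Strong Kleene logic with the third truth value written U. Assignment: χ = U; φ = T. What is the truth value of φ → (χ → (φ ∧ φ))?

φ ∧ φ = T ∧ T = T
χ → (φ ∧ φ) = U → T = T
φ → (χ → (φ ∧ φ)) = T → T = T

T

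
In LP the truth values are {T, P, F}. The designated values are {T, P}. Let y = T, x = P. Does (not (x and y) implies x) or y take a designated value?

x and y = P and T = P
not (x and y) = not P = P
not (x and y) implies x = P implies P = P  [not P or P]
(not (x and y) implies x) or y = P or T = T
T ∈ {T, P}.

Yes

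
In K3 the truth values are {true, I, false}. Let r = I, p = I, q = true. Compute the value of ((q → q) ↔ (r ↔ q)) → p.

q → q = true → true = true
r ↔ q = I ↔ true = I
(q → q) ↔ (r ↔ q) = true ↔ I = I
((q → q) ↔ (r ↔ q)) → p = I → I = I  [¬I ∨ I]

I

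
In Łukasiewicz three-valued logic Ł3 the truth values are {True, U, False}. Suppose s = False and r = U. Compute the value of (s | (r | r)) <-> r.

True

r | r = U | U = U
s | (r | r) = False | U = U
(s | (r | r)) <-> r = U <-> U = True  [1 − |½−½|]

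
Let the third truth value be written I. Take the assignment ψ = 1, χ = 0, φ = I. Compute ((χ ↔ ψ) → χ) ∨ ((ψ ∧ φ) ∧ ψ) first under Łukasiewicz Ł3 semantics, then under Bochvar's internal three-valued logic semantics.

In Łukasiewicz Ł3: χ ↔ ψ = 0 ↔ 1 = 0
(χ ↔ ψ) → χ = 0 → 0 = 1
ψ ∧ φ = 1 ∧ I = I
(ψ ∧ φ) ∧ ψ = I ∧ 1 = I
((χ ↔ ψ) → χ) ∨ ((ψ ∧ φ) ∧ ψ) = 1 ∨ I = 1
In Bochvar's internal three-valued logic: χ ↔ ψ = 0 ↔ 1 = 0
(χ ↔ ψ) → χ = 0 → 0 = 1
ψ ∧ φ = 1 ∧ I = I
(ψ ∧ φ) ∧ ψ = I ∧ 1 = I
((χ ↔ ψ) → χ) ∨ ((ψ ∧ φ) ∧ ψ) = 1 ∨ I = I
They differ because Łukasiewicz Ł3 and Bochvar's internal three-valued logic treat I differently under the binary connectives.

1; I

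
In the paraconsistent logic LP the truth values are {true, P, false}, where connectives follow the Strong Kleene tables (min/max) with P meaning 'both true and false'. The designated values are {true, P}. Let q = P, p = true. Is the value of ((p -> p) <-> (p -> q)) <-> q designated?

p -> p = true -> true = true
p -> q = true -> P = P  [~true | P]
(p -> p) <-> (p -> q) = true <-> P = P
((p -> p) <-> (p -> q)) <-> q = P <-> P = P
P ∈ {true, P}.

Yes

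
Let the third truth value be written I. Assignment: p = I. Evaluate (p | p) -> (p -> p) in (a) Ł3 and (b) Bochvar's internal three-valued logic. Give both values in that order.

T; I

In Ł3: p | p = I | I = I
p -> p = I -> I = T  [min(1, 1−½+½)]
(p | p) -> (p -> p) = I -> T = T
In Bochvar's internal three-valued logic: p | p = I | I = I
p -> p = I -> I = I
(p | p) -> (p -> p) = I -> I = I
They differ because Ł3 and Bochvar's internal three-valued logic treat I differently under the binary connectives.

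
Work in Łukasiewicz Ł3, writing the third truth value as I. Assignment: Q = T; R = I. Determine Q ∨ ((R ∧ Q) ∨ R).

T

R ∧ Q = I ∧ T = I
(R ∧ Q) ∨ R = I ∨ I = I
Q ∨ ((R ∧ Q) ∨ R) = T ∨ I = T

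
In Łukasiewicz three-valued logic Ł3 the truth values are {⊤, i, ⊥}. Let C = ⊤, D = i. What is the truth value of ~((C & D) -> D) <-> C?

C & D = ⊤ & i = i
(C & D) -> D = i -> i = ⊤  [min(1, 1−½+½)]
~((C & D) -> D) = ~⊤ = ⊥
~((C & D) -> D) <-> C = ⊥ <-> ⊤ = ⊥

⊥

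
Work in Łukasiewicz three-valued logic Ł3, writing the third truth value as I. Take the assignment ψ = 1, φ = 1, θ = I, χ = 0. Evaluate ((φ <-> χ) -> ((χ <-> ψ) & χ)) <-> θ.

I

φ <-> χ = 1 <-> 0 = 0
χ <-> ψ = 0 <-> 1 = 0
(χ <-> ψ) & χ = 0 & 0 = 0
(φ <-> χ) -> ((χ <-> ψ) & χ) = 0 -> 0 = 1
((φ <-> χ) -> ((χ <-> ψ) & χ)) <-> θ = 1 <-> I = I  [1 − |1−½|]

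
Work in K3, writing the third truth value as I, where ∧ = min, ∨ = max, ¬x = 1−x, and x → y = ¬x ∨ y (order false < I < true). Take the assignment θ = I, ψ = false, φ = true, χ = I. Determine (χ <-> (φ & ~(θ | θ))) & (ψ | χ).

I

θ | θ = I | I = I
~(θ | θ) = ~I = I
φ & ~(θ | θ) = true & I = I
χ <-> (φ & ~(θ | θ)) = I <-> I = I
ψ | χ = false | I = I
(χ <-> (φ & ~(θ | θ))) & (ψ | χ) = I & I = I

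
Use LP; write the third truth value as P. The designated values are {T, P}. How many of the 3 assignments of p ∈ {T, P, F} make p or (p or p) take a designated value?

p=T: T ✓
p=P: P ✓
p=F: F ·

2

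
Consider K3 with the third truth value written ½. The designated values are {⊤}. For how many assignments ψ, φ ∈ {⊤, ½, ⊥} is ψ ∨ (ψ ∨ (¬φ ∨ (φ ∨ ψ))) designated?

7

Of the 9 assignments, 7 give a value in {⊤}.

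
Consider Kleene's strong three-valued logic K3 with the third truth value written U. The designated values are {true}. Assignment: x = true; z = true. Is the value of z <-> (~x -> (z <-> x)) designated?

Yes

~x = ~true = false
z <-> x = true <-> true = true
~x -> (z <-> x) = false -> true = true
z <-> (~x -> (z <-> x)) = true <-> true = true
true ∈ {true}.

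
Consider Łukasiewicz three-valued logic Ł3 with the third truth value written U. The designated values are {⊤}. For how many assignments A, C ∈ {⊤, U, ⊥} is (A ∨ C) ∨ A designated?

5

Of the 9 assignments, 5 give a value in {⊤}.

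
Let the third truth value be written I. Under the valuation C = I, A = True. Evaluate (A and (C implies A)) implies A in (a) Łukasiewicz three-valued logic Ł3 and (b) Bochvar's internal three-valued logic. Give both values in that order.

In Łukasiewicz three-valued logic Ł3: C implies A = I implies True = True  [min(1, 1−½+1)]
A and (C implies A) = True and True = True
(A and (C implies A)) implies A = True implies True = True
In Bochvar's internal three-valued logic: C implies A = I implies True = I  [any arg is the third value ⇒ result is the third value]
A and (C implies A) = True and I = I
(A and (C implies A)) implies A = I implies True = I
They differ because Łukasiewicz three-valued logic Ł3 and Bochvar's internal three-valued logic treat I differently under the binary connectives.

True; I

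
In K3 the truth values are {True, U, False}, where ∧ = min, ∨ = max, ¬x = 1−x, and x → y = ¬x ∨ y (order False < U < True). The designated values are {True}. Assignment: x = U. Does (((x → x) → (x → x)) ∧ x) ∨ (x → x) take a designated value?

No

x → x = U → U = U
x → x = U → U = U
(x → x) → (x → x) = U → U = U
((x → x) → (x → x)) ∧ x = U ∧ U = U
x → x = U → U = U
(((x → x) → (x → x)) ∧ x) ∨ (x → x) = U ∨ U = U
U ∉ {True}.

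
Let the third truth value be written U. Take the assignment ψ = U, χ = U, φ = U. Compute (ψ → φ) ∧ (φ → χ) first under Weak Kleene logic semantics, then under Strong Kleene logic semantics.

U; U

In Weak Kleene logic: ψ → φ = U → U = U  [any arg is the third value ⇒ result is the third value]
φ → χ = U → U = U
(ψ → φ) ∧ (φ → χ) = U ∧ U = U
In Strong Kleene logic: ψ → φ = U → U = U
φ → χ = U → U = U
(ψ → φ) ∧ (φ → χ) = U ∧ U = U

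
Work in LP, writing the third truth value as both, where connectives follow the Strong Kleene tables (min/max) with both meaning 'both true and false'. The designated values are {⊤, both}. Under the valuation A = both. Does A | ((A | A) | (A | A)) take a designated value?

Yes

A | A = both | both = both
A | A = both | both = both
(A | A) | (A | A) = both | both = both
A | ((A | A) | (A | A)) = both | both = both
both ∈ {⊤, both}.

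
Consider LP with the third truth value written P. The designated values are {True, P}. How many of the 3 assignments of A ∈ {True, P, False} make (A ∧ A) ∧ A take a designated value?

2

A=True: True ✓
A=P: P ✓
A=False: False ·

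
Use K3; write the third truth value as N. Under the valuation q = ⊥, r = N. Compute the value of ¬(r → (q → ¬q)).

⊥

¬q = ¬⊥ = ⊤
q → ¬q = ⊥ → ⊤ = ⊤
r → (q → ¬q) = N → ⊤ = ⊤  [¬N ∨ ⊤]
¬(r → (q → ¬q)) = ¬⊤ = ⊥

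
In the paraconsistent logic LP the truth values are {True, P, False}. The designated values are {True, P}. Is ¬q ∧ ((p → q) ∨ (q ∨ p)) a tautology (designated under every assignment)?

No

Countermodel: q=True, p=True gives False, which is not designated.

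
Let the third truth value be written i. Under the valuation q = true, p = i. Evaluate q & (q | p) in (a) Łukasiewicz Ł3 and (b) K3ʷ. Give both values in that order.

true; i

In Łukasiewicz Ł3: q | p = true | i = true
q & (q | p) = true & true = true
In K3ʷ: q | p = true | i = i
q & (q | p) = true & i = i
They differ because Łukasiewicz Ł3 and K3ʷ treat i differently under the binary connectives.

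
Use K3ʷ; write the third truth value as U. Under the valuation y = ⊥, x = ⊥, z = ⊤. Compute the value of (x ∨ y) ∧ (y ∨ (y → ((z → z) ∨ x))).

x ∨ y = ⊥ ∨ ⊥ = ⊥
z → z = ⊤ → ⊤ = ⊤
(z → z) ∨ x = ⊤ ∨ ⊥ = ⊤
y → ((z → z) ∨ x) = ⊥ → ⊤ = ⊤
y ∨ (y → ((z → z) ∨ x)) = ⊥ ∨ ⊤ = ⊤
(x ∨ y) ∧ (y ∨ (y → ((z → z) ∨ x))) = ⊥ ∧ ⊤ = ⊥

⊥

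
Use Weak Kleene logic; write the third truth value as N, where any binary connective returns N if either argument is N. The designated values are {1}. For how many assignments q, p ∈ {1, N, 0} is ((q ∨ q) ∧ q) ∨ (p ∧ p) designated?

Designated under: (q=1, p=1); (q=1, p=0); (q=0, p=1).

3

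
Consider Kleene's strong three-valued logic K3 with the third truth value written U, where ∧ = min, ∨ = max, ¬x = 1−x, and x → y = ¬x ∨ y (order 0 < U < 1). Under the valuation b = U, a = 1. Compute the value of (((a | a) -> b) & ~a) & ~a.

0

a | a = 1 | 1 = 1
(a | a) -> b = 1 -> U = U  [~1 | U]
~a = ~1 = 0
((a | a) -> b) & ~a = U & 0 = 0
~a = ~1 = 0
(((a | a) -> b) & ~a) & ~a = 0 & 0 = 0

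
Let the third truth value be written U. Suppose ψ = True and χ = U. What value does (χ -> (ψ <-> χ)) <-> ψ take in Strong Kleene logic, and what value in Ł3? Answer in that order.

In Strong Kleene logic: ψ <-> χ = True <-> U = U
χ -> (ψ <-> χ) = U -> U = U  [~U | U]
(χ -> (ψ <-> χ)) <-> ψ = U <-> True = U
In Ł3: ψ <-> χ = True <-> U = U  [1 − |1−½|]
χ -> (ψ <-> χ) = U -> U = True
(χ -> (ψ <-> χ)) <-> ψ = True <-> True = True
They differ because Strong Kleene logic and Ł3 treat U differently under implication.

U; True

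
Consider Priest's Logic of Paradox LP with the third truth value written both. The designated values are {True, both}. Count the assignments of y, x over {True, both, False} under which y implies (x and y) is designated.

Of the 9 assignments, 8 give a value in {True, both}.

8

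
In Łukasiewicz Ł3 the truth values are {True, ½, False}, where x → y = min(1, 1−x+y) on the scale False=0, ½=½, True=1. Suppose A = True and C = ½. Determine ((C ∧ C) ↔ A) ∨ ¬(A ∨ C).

C ∧ C = ½ ∧ ½ = ½
(C ∧ C) ↔ A = ½ ↔ True = ½
A ∨ C = True ∨ ½ = True
¬(A ∨ C) = ¬True = False
((C ∧ C) ↔ A) ∨ ¬(A ∨ C) = ½ ∨ False = ½

½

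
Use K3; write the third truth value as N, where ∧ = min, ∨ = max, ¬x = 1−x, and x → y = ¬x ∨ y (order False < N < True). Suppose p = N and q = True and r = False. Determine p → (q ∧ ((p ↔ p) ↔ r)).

N

p ↔ p = N ↔ N = N
(p ↔ p) ↔ r = N ↔ False = N
q ∧ ((p ↔ p) ↔ r) = True ∧ N = N
p → (q ∧ ((p ↔ p) ↔ r)) = N → N = N  [¬N ∨ N]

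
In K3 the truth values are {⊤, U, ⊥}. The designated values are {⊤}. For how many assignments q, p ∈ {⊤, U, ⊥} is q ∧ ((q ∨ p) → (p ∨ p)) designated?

Designated under: (q=⊤, p=⊤).

1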